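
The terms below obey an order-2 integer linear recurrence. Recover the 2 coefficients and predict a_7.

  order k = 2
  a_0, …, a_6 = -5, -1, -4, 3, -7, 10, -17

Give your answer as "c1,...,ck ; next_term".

-1,1 ; 27

  a_2 = -1·-1 + 1·-5 = -4
  a_3 = -1·-4 + 1·-1 = 3
  a_4 = -1·3 + 1·-4 = -7
  a_5 = -1·-7 + 1·3 = 10
  a_6 = -1·10 + 1·-7 = -17
  a_7 = -1·-17 + 1·10 = 27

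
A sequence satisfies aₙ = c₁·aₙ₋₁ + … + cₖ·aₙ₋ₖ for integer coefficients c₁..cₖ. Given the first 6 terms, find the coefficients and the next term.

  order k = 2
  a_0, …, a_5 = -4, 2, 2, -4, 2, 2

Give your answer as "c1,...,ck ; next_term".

-1,-1 ; -4

  a_2 = -1·2 + -1·-4 = 2
  a_3 = -1·2 + -1·2 = -4
  a_4 = -1·-4 + -1·2 = 2
  a_5 = -1·2 + -1·-4 = 2
  a_6 = -1·2 + -1·2 = -4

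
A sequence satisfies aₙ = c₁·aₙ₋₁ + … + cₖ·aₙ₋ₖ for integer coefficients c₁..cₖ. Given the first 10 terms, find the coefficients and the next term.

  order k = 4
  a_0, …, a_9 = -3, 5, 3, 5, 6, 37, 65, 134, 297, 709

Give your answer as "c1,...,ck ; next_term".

  a_4 = 1·5 + 1·3 + 2·5 + 4·-3 = 6
  a_5 = 1·6 + 1·5 + 2·3 + 4·5 = 37
  a_6 = 1·37 + 1·6 + 2·5 + 4·3 = 65
  a_7 = 1·65 + 1·37 + 2·6 + 4·5 = 134
  a_8 = 1·134 + 1·65 + 2·37 + 4·6 = 297
  a_9 = 1·297 + 1·134 + 2·65 + 4·37 = 709
  a_10 = 1·709 + 1·297 + 2·134 + 4·65 = 1534

1,1,2,4 ; 1534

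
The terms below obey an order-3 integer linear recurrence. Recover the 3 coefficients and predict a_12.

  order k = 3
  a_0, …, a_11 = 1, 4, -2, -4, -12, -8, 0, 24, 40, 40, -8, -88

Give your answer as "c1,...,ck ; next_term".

  a_3 = 1·-2 + 0·4 + -2·1 = -4
  a_4 = 1·-4 + 0·-2 + -2·4 = -12
  a_5 = 1·-12 + 0·-4 + -2·-2 = -8
  a_6 = 1·-8 + 0·-12 + -2·-4 = 0
  a_7 = 1·0 + 0·-8 + -2·-12 = 24
  a_8 = 1·24 + 0·0 + -2·-8 = 40
  a_9 = 1·40 + 0·24 + -2·0 = 40
  a_10 = 1·40 + 0·40 + -2·24 = -8
  a_11 = 1·-8 + 0·40 + -2·40 = -88
  a_12 = 1·-88 + 0·-8 + -2·40 = -168

1,0,-2 ; -168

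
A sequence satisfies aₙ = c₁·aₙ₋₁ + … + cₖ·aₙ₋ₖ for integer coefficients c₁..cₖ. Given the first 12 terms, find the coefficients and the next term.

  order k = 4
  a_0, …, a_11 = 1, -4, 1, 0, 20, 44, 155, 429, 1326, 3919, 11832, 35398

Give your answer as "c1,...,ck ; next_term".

  a_4 = 3·0 + 1·1 + -4·-4 + 3·1 = 20
  a_5 = 3·20 + 1·0 + -4·1 + 3·-4 = 44
  a_6 = 3·44 + 1·20 + -4·0 + 3·1 = 155
  a_7 = 3·155 + 1·44 + -4·20 + 3·0 = 429
  a_8 = 3·429 + 1·155 + -4·44 + 3·20 = 1326
  a_9 = 3·1326 + 1·429 + -4·155 + 3·44 = 3919
  a_10 = 3·3919 + 1·1326 + -4·429 + 3·155 = 11832
  a_11 = 3·11832 + 1·3919 + -4·1326 + 3·429 = 35398
  a_12 = 3·35398 + 1·11832 + -4·3919 + 3·1326 = 106328

3,1,-4,3 ; 106328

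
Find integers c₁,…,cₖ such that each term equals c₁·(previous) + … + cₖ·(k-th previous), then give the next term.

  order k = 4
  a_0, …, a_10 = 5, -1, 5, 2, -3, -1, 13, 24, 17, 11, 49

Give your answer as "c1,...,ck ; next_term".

  a_4 = 2·2 + -2·5 + 2·-1 + 1·5 = -3
  a_5 = 2·-3 + -2·2 + 2·5 + 1·-1 = -1
  a_6 = 2·-1 + -2·-3 + 2·2 + 1·5 = 13
  a_7 = 2·13 + -2·-1 + 2·-3 + 1·2 = 24
  a_8 = 2·24 + -2·13 + 2·-1 + 1·-3 = 17
  a_9 = 2·17 + -2·24 + 2·13 + 1·-1 = 11
  a_10 = 2·11 + -2·17 + 2·24 + 1·13 = 49
  a_11 = 2·49 + -2·11 + 2·17 + 1·24 = 134

2,-2,2,1 ; 134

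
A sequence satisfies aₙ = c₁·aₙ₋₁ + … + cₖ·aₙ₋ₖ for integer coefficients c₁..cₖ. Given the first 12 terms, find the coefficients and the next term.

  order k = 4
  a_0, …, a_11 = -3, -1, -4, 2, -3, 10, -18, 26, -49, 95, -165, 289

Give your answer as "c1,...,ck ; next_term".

-1,0,-2,1 ; -528

  a_4 = -1·2 + 0·-4 + -2·-1 + 1·-3 = -3
  a_5 = -1·-3 + 0·2 + -2·-4 + 1·-1 = 10
  a_6 = -1·10 + 0·-3 + -2·2 + 1·-4 = -18
  a_7 = -1·-18 + 0·10 + -2·-3 + 1·2 = 26
  a_8 = -1·26 + 0·-18 + -2·10 + 1·-3 = -49
  a_9 = -1·-49 + 0·26 + -2·-18 + 1·10 = 95
  a_10 = -1·95 + 0·-49 + -2·26 + 1·-18 = -165
  a_11 = -1·-165 + 0·95 + -2·-49 + 1·26 = 289
  a_12 = -1·289 + 0·-165 + -2·95 + 1·-49 = -528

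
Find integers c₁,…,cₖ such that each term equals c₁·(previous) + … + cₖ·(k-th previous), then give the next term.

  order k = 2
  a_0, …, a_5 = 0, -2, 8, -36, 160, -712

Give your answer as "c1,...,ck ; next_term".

  a_2 = -4·-2 + 2·0 = 8
  a_3 = -4·8 + 2·-2 = -36
  a_4 = -4·-36 + 2·8 = 160
  a_5 = -4·160 + 2·-36 = -712
  a_6 = -4·-712 + 2·160 = 3168

-4,2 ; 3168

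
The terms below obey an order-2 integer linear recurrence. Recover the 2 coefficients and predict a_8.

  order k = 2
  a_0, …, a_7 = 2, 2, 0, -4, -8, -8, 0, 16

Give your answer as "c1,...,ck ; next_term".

  a_2 = 2·2 + -2·2 = 0
  a_3 = 2·0 + -2·2 = -4
  a_4 = 2·-4 + -2·0 = -8
  a_5 = 2·-8 + -2·-4 = -8
  a_6 = 2·-8 + -2·-8 = 0
  a_7 = 2·0 + -2·-8 = 16
  a_8 = 2·16 + -2·0 = 32

2,-2 ; 32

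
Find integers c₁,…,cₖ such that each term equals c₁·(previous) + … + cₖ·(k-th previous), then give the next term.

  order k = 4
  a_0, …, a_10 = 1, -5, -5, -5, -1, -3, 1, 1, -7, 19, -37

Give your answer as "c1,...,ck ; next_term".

-2,0,2,-1 ; 59

  a_4 = -2·-5 + 0·-5 + 2·-5 + -1·1 = -1
  a_5 = -2·-1 + 0·-5 + 2·-5 + -1·-5 = -3
  a_6 = -2·-3 + 0·-1 + 2·-5 + -1·-5 = 1
  a_7 = -2·1 + 0·-3 + 2·-1 + -1·-5 = 1
  a_8 = -2·1 + 0·1 + 2·-3 + -1·-1 = -7
  a_9 = -2·-7 + 0·1 + 2·1 + -1·-3 = 19
  a_10 = -2·19 + 0·-7 + 2·1 + -1·1 = -37
  a_11 = -2·-37 + 0·19 + 2·-7 + -1·1 = 59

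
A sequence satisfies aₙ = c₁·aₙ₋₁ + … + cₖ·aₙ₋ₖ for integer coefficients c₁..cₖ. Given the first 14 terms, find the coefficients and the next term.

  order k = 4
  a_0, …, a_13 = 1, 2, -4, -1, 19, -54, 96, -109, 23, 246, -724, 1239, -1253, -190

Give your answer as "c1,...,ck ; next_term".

  a_4 = -3·-1 + -3·-4 + 1·2 + 2·1 = 19
  a_5 = -3·19 + -3·-1 + 1·-4 + 2·2 = -54
  a_6 = -3·-54 + -3·19 + 1·-1 + 2·-4 = 96
  a_7 = -3·96 + -3·-54 + 1·19 + 2·-1 = -109
  a_8 = -3·-109 + -3·96 + 1·-54 + 2·19 = 23
  a_9 = -3·23 + -3·-109 + 1·96 + 2·-54 = 246
  a_10 = -3·246 + -3·23 + 1·-109 + 2·96 = -724
  a_11 = -3·-724 + -3·246 + 1·23 + 2·-109 = 1239
  a_12 = -3·1239 + -3·-724 + 1·246 + 2·23 = -1253
  a_13 = -3·-1253 + -3·1239 + 1·-724 + 2·246 = -190
  a_14 = -3·-190 + -3·-1253 + 1·1239 + 2·-724 = 4120

-3,-3,1,2 ; 4120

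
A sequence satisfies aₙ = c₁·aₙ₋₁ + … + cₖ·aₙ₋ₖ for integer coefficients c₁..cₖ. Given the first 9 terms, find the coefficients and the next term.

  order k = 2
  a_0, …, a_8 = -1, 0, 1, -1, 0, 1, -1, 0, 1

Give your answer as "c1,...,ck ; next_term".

  a_2 = -1·0 + -1·-1 = 1
  a_3 = -1·1 + -1·0 = -1
  a_4 = -1·-1 + -1·1 = 0
  a_5 = -1·0 + -1·-1 = 1
  a_6 = -1·1 + -1·0 = -1
  a_7 = -1·-1 + -1·1 = 0
  a_8 = -1·0 + -1·-1 = 1
  a_9 = -1·1 + -1·0 = -1

-1,-1 ; -1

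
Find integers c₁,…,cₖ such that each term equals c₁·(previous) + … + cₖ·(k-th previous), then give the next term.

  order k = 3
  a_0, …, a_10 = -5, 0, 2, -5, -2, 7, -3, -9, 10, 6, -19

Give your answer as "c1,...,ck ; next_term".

  a_3 = 0·2 + -1·0 + 1·-5 = -5
  a_4 = 0·-5 + -1·2 + 1·0 = -2
  a_5 = 0·-2 + -1·-5 + 1·2 = 7
  a_6 = 0·7 + -1·-2 + 1·-5 = -3
  a_7 = 0·-3 + -1·7 + 1·-2 = -9
  a_8 = 0·-9 + -1·-3 + 1·7 = 10
  a_9 = 0·10 + -1·-9 + 1·-3 = 6
  a_10 = 0·6 + -1·10 + 1·-9 = -19
  a_11 = 0·-19 + -1·6 + 1·10 = 4

0,-1,1 ; 4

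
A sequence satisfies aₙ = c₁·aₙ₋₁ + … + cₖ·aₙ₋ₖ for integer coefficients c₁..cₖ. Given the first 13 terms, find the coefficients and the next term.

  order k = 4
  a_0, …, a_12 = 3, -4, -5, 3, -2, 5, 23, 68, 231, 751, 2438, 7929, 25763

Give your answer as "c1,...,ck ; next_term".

3,1,0,-2 ; 83716

  a_4 = 3·3 + 1·-5 + 0·-4 + -2·3 = -2
  a_5 = 3·-2 + 1·3 + 0·-5 + -2·-4 = 5
  a_6 = 3·5 + 1·-2 + 0·3 + -2·-5 = 23
  a_7 = 3·23 + 1·5 + 0·-2 + -2·3 = 68
  a_8 = 3·68 + 1·23 + 0·5 + -2·-2 = 231
  a_9 = 3·231 + 1·68 + 0·23 + -2·5 = 751
  a_10 = 3·751 + 1·231 + 0·68 + -2·23 = 2438
  a_11 = 3·2438 + 1·751 + 0·231 + -2·68 = 7929
  a_12 = 3·7929 + 1·2438 + 0·751 + -2·231 = 25763
  a_13 = 3·25763 + 1·7929 + 0·2438 + -2·751 = 83716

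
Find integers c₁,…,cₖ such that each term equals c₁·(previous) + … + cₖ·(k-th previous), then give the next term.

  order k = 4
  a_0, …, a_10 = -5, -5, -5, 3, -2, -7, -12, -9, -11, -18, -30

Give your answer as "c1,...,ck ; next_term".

1,0,0,1 ; -39

  a_4 = 1·3 + 0·-5 + 0·-5 + 1·-5 = -2
  a_5 = 1·-2 + 0·3 + 0·-5 + 1·-5 = -7
  a_6 = 1·-7 + 0·-2 + 0·3 + 1·-5 = -12
  a_7 = 1·-12 + 0·-7 + 0·-2 + 1·3 = -9
  a_8 = 1·-9 + 0·-12 + 0·-7 + 1·-2 = -11
  a_9 = 1·-11 + 0·-9 + 0·-12 + 1·-7 = -18
  a_10 = 1·-18 + 0·-11 + 0·-9 + 1·-12 = -30
  a_11 = 1·-30 + 0·-18 + 0·-11 + 1·-9 = -39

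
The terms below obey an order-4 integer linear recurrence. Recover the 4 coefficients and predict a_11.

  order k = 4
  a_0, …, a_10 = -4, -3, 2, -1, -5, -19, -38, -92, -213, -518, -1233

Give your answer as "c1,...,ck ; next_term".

2,1,-1,2 ; -2955

  a_4 = 2·-1 + 1·2 + -1·-3 + 2·-4 = -5
  a_5 = 2·-5 + 1·-1 + -1·2 + 2·-3 = -19
  a_6 = 2·-19 + 1·-5 + -1·-1 + 2·2 = -38
  a_7 = 2·-38 + 1·-19 + -1·-5 + 2·-1 = -92
  a_8 = 2·-92 + 1·-38 + -1·-19 + 2·-5 = -213
  a_9 = 2·-213 + 1·-92 + -1·-38 + 2·-19 = -518
  a_10 = 2·-518 + 1·-213 + -1·-92 + 2·-38 = -1233
  a_11 = 2·-1233 + 1·-518 + -1·-213 + 2·-92 = -2955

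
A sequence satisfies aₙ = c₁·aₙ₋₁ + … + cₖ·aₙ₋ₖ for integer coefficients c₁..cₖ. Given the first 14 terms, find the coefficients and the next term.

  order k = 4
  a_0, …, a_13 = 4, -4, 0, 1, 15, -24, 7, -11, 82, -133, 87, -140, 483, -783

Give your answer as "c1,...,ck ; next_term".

-1,-1,-2,2 ; 754

  a_4 = -1·1 + -1·0 + -2·-4 + 2·4 = 15
  a_5 = -1·15 + -1·1 + -2·0 + 2·-4 = -24
  a_6 = -1·-24 + -1·15 + -2·1 + 2·0 = 7
  a_7 = -1·7 + -1·-24 + -2·15 + 2·1 = -11
  a_8 = -1·-11 + -1·7 + -2·-24 + 2·15 = 82
  a_9 = -1·82 + -1·-11 + -2·7 + 2·-24 = -133
  a_10 = -1·-133 + -1·82 + -2·-11 + 2·7 = 87
  a_11 = -1·87 + -1·-133 + -2·82 + 2·-11 = -140
  a_12 = -1·-140 + -1·87 + -2·-133 + 2·82 = 483
  a_13 = -1·483 + -1·-140 + -2·87 + 2·-133 = -783
  a_14 = -1·-783 + -1·483 + -2·-140 + 2·87 = 754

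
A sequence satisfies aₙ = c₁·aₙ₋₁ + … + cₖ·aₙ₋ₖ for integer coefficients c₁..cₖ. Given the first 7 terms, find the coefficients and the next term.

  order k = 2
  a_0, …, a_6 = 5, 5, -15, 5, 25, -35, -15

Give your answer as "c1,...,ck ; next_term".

  a_2 = -1·5 + -2·5 = -15
  a_3 = -1·-15 + -2·5 = 5
  a_4 = -1·5 + -2·-15 = 25
  a_5 = -1·25 + -2·5 = -35
  a_6 = -1·-35 + -2·25 = -15
  a_7 = -1·-15 + -2·-35 = 85

-1,-2 ; 85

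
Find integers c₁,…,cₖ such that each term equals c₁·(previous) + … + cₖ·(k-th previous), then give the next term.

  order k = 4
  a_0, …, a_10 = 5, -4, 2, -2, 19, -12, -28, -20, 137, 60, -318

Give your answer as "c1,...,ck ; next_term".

0,-2,-2,3 ; -454

  a_4 = 0·-2 + -2·2 + -2·-4 + 3·5 = 19
  a_5 = 0·19 + -2·-2 + -2·2 + 3·-4 = -12
  a_6 = 0·-12 + -2·19 + -2·-2 + 3·2 = -28
  a_7 = 0·-28 + -2·-12 + -2·19 + 3·-2 = -20
  a_8 = 0·-20 + -2·-28 + -2·-12 + 3·19 = 137
  a_9 = 0·137 + -2·-20 + -2·-28 + 3·-12 = 60
  a_10 = 0·60 + -2·137 + -2·-20 + 3·-28 = -318
  a_11 = 0·-318 + -2·60 + -2·137 + 3·-20 = -454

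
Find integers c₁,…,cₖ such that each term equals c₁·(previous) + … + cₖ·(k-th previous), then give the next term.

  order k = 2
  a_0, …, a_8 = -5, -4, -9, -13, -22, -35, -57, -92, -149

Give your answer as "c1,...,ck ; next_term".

  a_2 = 1·-4 + 1·-5 = -9
  a_3 = 1·-9 + 1·-4 = -13
  a_4 = 1·-13 + 1·-9 = -22
  a_5 = 1·-22 + 1·-13 = -35
  a_6 = 1·-35 + 1·-22 = -57
  a_7 = 1·-57 + 1·-35 = -92
  a_8 = 1·-92 + 1·-57 = -149
  a_9 = 1·-149 + 1·-92 = -241

1,1 ; -241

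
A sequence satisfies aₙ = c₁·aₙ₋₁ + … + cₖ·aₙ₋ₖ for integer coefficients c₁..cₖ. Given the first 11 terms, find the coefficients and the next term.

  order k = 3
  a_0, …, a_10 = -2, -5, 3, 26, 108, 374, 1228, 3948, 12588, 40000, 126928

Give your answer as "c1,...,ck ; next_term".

4,-2,-2 ; 402536

  a_3 = 4·3 + -2·-5 + -2·-2 = 26
  a_4 = 4·26 + -2·3 + -2·-5 = 108
  a_5 = 4·108 + -2·26 + -2·3 = 374
  a_6 = 4·374 + -2·108 + -2·26 = 1228
  a_7 = 4·1228 + -2·374 + -2·108 = 3948
  a_8 = 4·3948 + -2·1228 + -2·374 = 12588
  a_9 = 4·12588 + -2·3948 + -2·1228 = 40000
  a_10 = 4·40000 + -2·12588 + -2·3948 = 126928
  a_11 = 4·126928 + -2·40000 + -2·12588 = 402536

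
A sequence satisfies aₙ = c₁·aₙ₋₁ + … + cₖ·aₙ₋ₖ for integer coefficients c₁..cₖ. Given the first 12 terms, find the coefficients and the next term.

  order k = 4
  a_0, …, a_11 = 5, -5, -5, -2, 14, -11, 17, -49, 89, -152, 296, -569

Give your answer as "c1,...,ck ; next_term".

-2,-1,-2,-1 ; 1057

  a_4 = -2·-2 + -1·-5 + -2·-5 + -1·5 = 14
  a_5 = -2·14 + -1·-2 + -2·-5 + -1·-5 = -11
  a_6 = -2·-11 + -1·14 + -2·-2 + -1·-5 = 17
  a_7 = -2·17 + -1·-11 + -2·14 + -1·-2 = -49
  a_8 = -2·-49 + -1·17 + -2·-11 + -1·14 = 89
  a_9 = -2·89 + -1·-49 + -2·17 + -1·-11 = -152
  a_10 = -2·-152 + -1·89 + -2·-49 + -1·17 = 296
  a_11 = -2·296 + -1·-152 + -2·89 + -1·-49 = -569
  a_12 = -2·-569 + -1·296 + -2·-152 + -1·89 = 1057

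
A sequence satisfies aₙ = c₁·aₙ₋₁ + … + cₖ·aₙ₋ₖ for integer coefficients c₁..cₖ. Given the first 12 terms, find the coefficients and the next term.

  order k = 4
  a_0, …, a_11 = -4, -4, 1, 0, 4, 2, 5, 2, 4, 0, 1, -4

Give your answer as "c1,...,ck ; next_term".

2,0,-2,1 ; -4

  a_4 = 2·0 + 0·1 + -2·-4 + 1·-4 = 4
  a_5 = 2·4 + 0·0 + -2·1 + 1·-4 = 2
  a_6 = 2·2 + 0·4 + -2·0 + 1·1 = 5
  a_7 = 2·5 + 0·2 + -2·4 + 1·0 = 2
  a_8 = 2·2 + 0·5 + -2·2 + 1·4 = 4
  a_9 = 2·4 + 0·2 + -2·5 + 1·2 = 0
  a_10 = 2·0 + 0·4 + -2·2 + 1·5 = 1
  a_11 = 2·1 + 0·0 + -2·4 + 1·2 = -4
  a_12 = 2·-4 + 0·1 + -2·0 + 1·4 = -4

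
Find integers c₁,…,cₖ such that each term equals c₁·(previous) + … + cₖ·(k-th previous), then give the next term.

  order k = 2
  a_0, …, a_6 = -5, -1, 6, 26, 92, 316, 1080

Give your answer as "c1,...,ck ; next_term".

  a_2 = 4·-1 + -2·-5 = 6
  a_3 = 4·6 + -2·-1 = 26
  a_4 = 4·26 + -2·6 = 92
  a_5 = 4·92 + -2·26 = 316
  a_6 = 4·316 + -2·92 = 1080
  a_7 = 4·1080 + -2·316 = 3688

4,-2 ; 3688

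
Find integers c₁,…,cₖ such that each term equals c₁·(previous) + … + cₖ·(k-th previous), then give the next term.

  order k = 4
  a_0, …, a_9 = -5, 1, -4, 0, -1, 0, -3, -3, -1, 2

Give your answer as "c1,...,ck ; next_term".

1,-1,0,1 ; 0

  a_4 = 1·0 + -1·-4 + 0·1 + 1·-5 = -1
  a_5 = 1·-1 + -1·0 + 0·-4 + 1·1 = 0
  a_6 = 1·0 + -1·-1 + 0·0 + 1·-4 = -3
  a_7 = 1·-3 + -1·0 + 0·-1 + 1·0 = -3
  a_8 = 1·-3 + -1·-3 + 0·0 + 1·-1 = -1
  a_9 = 1·-1 + -1·-3 + 0·-3 + 1·0 = 2
  a_10 = 1·2 + -1·-1 + 0·-3 + 1·-3 = 0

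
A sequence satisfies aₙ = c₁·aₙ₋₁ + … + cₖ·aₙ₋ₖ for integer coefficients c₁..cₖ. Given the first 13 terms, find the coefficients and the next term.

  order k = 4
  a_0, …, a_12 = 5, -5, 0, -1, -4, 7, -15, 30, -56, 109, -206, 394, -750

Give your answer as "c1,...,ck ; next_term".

-1,2,0,-1 ; 1429

  a_4 = -1·-1 + 2·0 + 0·-5 + -1·5 = -4
  a_5 = -1·-4 + 2·-1 + 0·0 + -1·-5 = 7
  a_6 = -1·7 + 2·-4 + 0·-1 + -1·0 = -15
  a_7 = -1·-15 + 2·7 + 0·-4 + -1·-1 = 30
  a_8 = -1·30 + 2·-15 + 0·7 + -1·-4 = -56
  a_9 = -1·-56 + 2·30 + 0·-15 + -1·7 = 109
  a_10 = -1·109 + 2·-56 + 0·30 + -1·-15 = -206
  a_11 = -1·-206 + 2·109 + 0·-56 + -1·30 = 394
  a_12 = -1·394 + 2·-206 + 0·109 + -1·-56 = -750
  a_13 = -1·-750 + 2·394 + 0·-206 + -1·109 = 1429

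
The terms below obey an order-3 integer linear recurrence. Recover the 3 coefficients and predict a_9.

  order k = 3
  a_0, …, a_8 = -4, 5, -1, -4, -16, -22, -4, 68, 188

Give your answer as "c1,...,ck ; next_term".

  a_3 = 2·-1 + -2·5 + -2·-4 = -4
  a_4 = 2·-4 + -2·-1 + -2·5 = -16
  a_5 = 2·-16 + -2·-4 + -2·-1 = -22
  a_6 = 2·-22 + -2·-16 + -2·-4 = -4
  a_7 = 2·-4 + -2·-22 + -2·-16 = 68
  a_8 = 2·68 + -2·-4 + -2·-22 = 188
  a_9 = 2·188 + -2·68 + -2·-4 = 248

2,-2,-2 ; 248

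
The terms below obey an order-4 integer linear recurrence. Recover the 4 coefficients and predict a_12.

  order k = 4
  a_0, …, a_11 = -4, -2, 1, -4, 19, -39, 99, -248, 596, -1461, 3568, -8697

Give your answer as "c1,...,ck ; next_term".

  a_4 = -2·-4 + 1·1 + -1·-2 + -2·-4 = 19
  a_5 = -2·19 + 1·-4 + -1·1 + -2·-2 = -39
  a_6 = -2·-39 + 1·19 + -1·-4 + -2·1 = 99
  a_7 = -2·99 + 1·-39 + -1·19 + -2·-4 = -248
  a_8 = -2·-248 + 1·99 + -1·-39 + -2·19 = 596
  a_9 = -2·596 + 1·-248 + -1·99 + -2·-39 = -1461
  a_10 = -2·-1461 + 1·596 + -1·-248 + -2·99 = 3568
  a_11 = -2·3568 + 1·-1461 + -1·596 + -2·-248 = -8697
  a_12 = -2·-8697 + 1·3568 + -1·-1461 + -2·596 = 21231

-2,1,-1,-2 ; 21231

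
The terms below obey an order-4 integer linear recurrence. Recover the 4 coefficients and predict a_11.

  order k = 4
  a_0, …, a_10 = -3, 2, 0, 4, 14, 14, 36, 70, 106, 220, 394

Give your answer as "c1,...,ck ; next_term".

1,1,2,-2 ; 686

  a_4 = 1·4 + 1·0 + 2·2 + -2·-3 = 14
  a_5 = 1·14 + 1·4 + 2·0 + -2·2 = 14
  a_6 = 1·14 + 1·14 + 2·4 + -2·0 = 36
  a_7 = 1·36 + 1·14 + 2·14 + -2·4 = 70
  a_8 = 1·70 + 1·36 + 2·14 + -2·14 = 106
  a_9 = 1·106 + 1·70 + 2·36 + -2·14 = 220
  a_10 = 1·220 + 1·106 + 2·70 + -2·36 = 394
  a_11 = 1·394 + 1·220 + 2·106 + -2·70 = 686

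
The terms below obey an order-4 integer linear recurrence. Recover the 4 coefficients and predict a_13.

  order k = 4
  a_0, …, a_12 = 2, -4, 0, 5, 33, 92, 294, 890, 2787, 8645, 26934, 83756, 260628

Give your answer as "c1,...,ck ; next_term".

  a_4 = 3·5 + 1·0 + -3·-4 + 3·2 = 33
  a_5 = 3·33 + 1·5 + -3·0 + 3·-4 = 92
  a_6 = 3·92 + 1·33 + -3·5 + 3·0 = 294
  a_7 = 3·294 + 1·92 + -3·33 + 3·5 = 890
  a_8 = 3·890 + 1·294 + -3·92 + 3·33 = 2787
  a_9 = 3·2787 + 1·890 + -3·294 + 3·92 = 8645
  a_10 = 3·8645 + 1·2787 + -3·890 + 3·294 = 26934
  a_11 = 3·26934 + 1·8645 + -3·2787 + 3·890 = 83756
  a_12 = 3·83756 + 1·26934 + -3·8645 + 3·2787 = 260628
  a_13 = 3·260628 + 1·83756 + -3·26934 + 3·8645 = 810773

3,1,-3,3 ; 810773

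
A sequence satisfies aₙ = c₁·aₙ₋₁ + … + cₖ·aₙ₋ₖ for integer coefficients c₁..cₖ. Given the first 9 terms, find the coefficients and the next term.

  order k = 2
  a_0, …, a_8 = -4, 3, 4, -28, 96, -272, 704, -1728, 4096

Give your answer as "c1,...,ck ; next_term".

-4,-4 ; -9472

  a_2 = -4·3 + -4·-4 = 4
  a_3 = -4·4 + -4·3 = -28
  a_4 = -4·-28 + -4·4 = 96
  a_5 = -4·96 + -4·-28 = -272
  a_6 = -4·-272 + -4·96 = 704
  a_7 = -4·704 + -4·-272 = -1728
  a_8 = -4·-1728 + -4·704 = 4096
  a_9 = -4·4096 + -4·-1728 = -9472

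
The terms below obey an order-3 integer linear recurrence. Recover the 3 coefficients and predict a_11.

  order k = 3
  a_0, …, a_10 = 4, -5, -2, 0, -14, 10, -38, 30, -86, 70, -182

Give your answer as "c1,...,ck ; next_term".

  a_3 = -1·-2 + 2·-5 + 2·4 = 0
  a_4 = -1·0 + 2·-2 + 2·-5 = -14
  a_5 = -1·-14 + 2·0 + 2·-2 = 10
  a_6 = -1·10 + 2·-14 + 2·0 = -38
  a_7 = -1·-38 + 2·10 + 2·-14 = 30
  a_8 = -1·30 + 2·-38 + 2·10 = -86
  a_9 = -1·-86 + 2·30 + 2·-38 = 70
  a_10 = -1·70 + 2·-86 + 2·30 = -182
  a_11 = -1·-182 + 2·70 + 2·-86 = 150

-1,2,2 ; 150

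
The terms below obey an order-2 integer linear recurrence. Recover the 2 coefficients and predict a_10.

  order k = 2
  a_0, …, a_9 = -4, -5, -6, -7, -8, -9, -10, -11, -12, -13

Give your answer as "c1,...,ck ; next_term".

  a_2 = 2·-5 + -1·-4 = -6
  a_3 = 2·-6 + -1·-5 = -7
  a_4 = 2·-7 + -1·-6 = -8
  a_5 = 2·-8 + -1·-7 = -9
  a_6 = 2·-9 + -1·-8 = -10
  a_7 = 2·-10 + -1·-9 = -11
  a_8 = 2·-11 + -1·-10 = -12
  a_9 = 2·-12 + -1·-11 = -13
  a_10 = 2·-13 + -1·-12 = -14

2,-1 ; -14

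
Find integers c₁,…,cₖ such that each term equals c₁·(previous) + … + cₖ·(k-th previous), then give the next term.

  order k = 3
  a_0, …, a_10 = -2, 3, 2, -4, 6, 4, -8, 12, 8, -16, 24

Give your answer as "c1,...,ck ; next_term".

  a_3 = 0·2 + 0·3 + 2·-2 = -4
  a_4 = 0·-4 + 0·2 + 2·3 = 6
  a_5 = 0·6 + 0·-4 + 2·2 = 4
  a_6 = 0·4 + 0·6 + 2·-4 = -8
  a_7 = 0·-8 + 0·4 + 2·6 = 12
  a_8 = 0·12 + 0·-8 + 2·4 = 8
  a_9 = 0·8 + 0·12 + 2·-8 = -16
  a_10 = 0·-16 + 0·8 + 2·12 = 24
  a_11 = 0·24 + 0·-16 + 2·8 = 16

0,0,2 ; 16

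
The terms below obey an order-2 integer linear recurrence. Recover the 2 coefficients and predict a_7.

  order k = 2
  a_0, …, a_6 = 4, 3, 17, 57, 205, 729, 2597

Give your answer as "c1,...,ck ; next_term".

3,2 ; 9249

  a_2 = 3·3 + 2·4 = 17
  a_3 = 3·17 + 2·3 = 57
  a_4 = 3·57 + 2·17 = 205
  a_5 = 3·205 + 2·57 = 729
  a_6 = 3·729 + 2·205 = 2597
  a_7 = 3·2597 + 2·729 = 9249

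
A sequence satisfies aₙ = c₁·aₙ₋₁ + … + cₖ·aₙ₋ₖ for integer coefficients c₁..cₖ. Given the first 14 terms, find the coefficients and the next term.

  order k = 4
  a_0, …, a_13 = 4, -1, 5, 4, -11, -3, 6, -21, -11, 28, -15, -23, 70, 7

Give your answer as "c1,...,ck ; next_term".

1,-1,2,-2 ; -79

  a_4 = 1·4 + -1·5 + 2·-1 + -2·4 = -11
  a_5 = 1·-11 + -1·4 + 2·5 + -2·-1 = -3
  a_6 = 1·-3 + -1·-11 + 2·4 + -2·5 = 6
  a_7 = 1·6 + -1·-3 + 2·-11 + -2·4 = -21
  a_8 = 1·-21 + -1·6 + 2·-3 + -2·-11 = -11
  a_9 = 1·-11 + -1·-21 + 2·6 + -2·-3 = 28
  a_10 = 1·28 + -1·-11 + 2·-21 + -2·6 = -15
  a_11 = 1·-15 + -1·28 + 2·-11 + -2·-21 = -23
  a_12 = 1·-23 + -1·-15 + 2·28 + -2·-11 = 70
  a_13 = 1·70 + -1·-23 + 2·-15 + -2·28 = 7
  a_14 = 1·7 + -1·70 + 2·-23 + -2·-15 = -79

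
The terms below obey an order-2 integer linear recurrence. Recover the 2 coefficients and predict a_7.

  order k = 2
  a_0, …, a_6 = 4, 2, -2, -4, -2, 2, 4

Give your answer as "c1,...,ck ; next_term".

1,-1 ; 2

  a_2 = 1·2 + -1·4 = -2
  a_3 = 1·-2 + -1·2 = -4
  a_4 = 1·-4 + -1·-2 = -2
  a_5 = 1·-2 + -1·-4 = 2
  a_6 = 1·2 + -1·-2 = 4
  a_7 = 1·4 + -1·2 = 2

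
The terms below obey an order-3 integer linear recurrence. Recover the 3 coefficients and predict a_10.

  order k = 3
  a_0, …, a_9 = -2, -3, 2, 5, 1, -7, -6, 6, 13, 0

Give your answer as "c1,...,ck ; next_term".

0,-1,-1 ; -19

  a_3 = 0·2 + -1·-3 + -1·-2 = 5
  a_4 = 0·5 + -1·2 + -1·-3 = 1
  a_5 = 0·1 + -1·5 + -1·2 = -7
  a_6 = 0·-7 + -1·1 + -1·5 = -6
  a_7 = 0·-6 + -1·-7 + -1·1 = 6
  a_8 = 0·6 + -1·-6 + -1·-7 = 13
  a_9 = 0·13 + -1·6 + -1·-6 = 0
  a_10 = 0·0 + -1·13 + -1·6 = -19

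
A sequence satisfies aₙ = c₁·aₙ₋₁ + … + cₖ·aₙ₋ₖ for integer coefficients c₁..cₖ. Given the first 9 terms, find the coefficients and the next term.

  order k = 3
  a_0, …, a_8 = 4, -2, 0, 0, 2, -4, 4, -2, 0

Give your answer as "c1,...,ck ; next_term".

  a_3 = -2·0 + -2·-2 + -1·4 = 0
  a_4 = -2·0 + -2·0 + -1·-2 = 2
  a_5 = -2·2 + -2·0 + -1·0 = -4
  a_6 = -2·-4 + -2·2 + -1·0 = 4
  a_7 = -2·4 + -2·-4 + -1·2 = -2
  a_8 = -2·-2 + -2·4 + -1·-4 = 0
  a_9 = -2·0 + -2·-2 + -1·4 = 0

-2,-2,-1 ; 0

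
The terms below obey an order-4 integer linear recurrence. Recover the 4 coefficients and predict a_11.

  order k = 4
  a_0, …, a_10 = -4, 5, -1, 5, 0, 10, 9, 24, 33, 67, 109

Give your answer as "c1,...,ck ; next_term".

1,1,0,1 ; 200

  a_4 = 1·5 + 1·-1 + 0·5 + 1·-4 = 0
  a_5 = 1·0 + 1·5 + 0·-1 + 1·5 = 10
  a_6 = 1·10 + 1·0 + 0·5 + 1·-1 = 9
  a_7 = 1·9 + 1·10 + 0·0 + 1·5 = 24
  a_8 = 1·24 + 1·9 + 0·10 + 1·0 = 33
  a_9 = 1·33 + 1·24 + 0·9 + 1·10 = 67
  a_10 = 1·67 + 1·33 + 0·24 + 1·9 = 109
  a_11 = 1·109 + 1·67 + 0·33 + 1·24 = 200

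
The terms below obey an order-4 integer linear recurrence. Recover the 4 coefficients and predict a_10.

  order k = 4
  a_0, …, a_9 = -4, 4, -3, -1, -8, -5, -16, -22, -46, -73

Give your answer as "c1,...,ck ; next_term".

1,1,0,1 ; -135

  a_4 = 1·-1 + 1·-3 + 0·4 + 1·-4 = -8
  a_5 = 1·-8 + 1·-1 + 0·-3 + 1·4 = -5
  a_6 = 1·-5 + 1·-8 + 0·-1 + 1·-3 = -16
  a_7 = 1·-16 + 1·-5 + 0·-8 + 1·-1 = -22
  a_8 = 1·-22 + 1·-16 + 0·-5 + 1·-8 = -46
  a_9 = 1·-46 + 1·-22 + 0·-16 + 1·-5 = -73
  a_10 = 1·-73 + 1·-46 + 0·-22 + 1·-16 = -135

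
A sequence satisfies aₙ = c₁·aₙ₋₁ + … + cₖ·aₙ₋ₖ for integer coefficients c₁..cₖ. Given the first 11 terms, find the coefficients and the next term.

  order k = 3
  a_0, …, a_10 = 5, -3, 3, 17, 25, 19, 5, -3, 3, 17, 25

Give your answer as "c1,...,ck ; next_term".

2,-2,1 ; 19

  a_3 = 2·3 + -2·-3 + 1·5 = 17
  a_4 = 2·17 + -2·3 + 1·-3 = 25
  a_5 = 2·25 + -2·17 + 1·3 = 19
  a_6 = 2·19 + -2·25 + 1·17 = 5
  a_7 = 2·5 + -2·19 + 1·25 = -3
  a_8 = 2·-3 + -2·5 + 1·19 = 3
  a_9 = 2·3 + -2·-3 + 1·5 = 17
  a_10 = 2·17 + -2·3 + 1·-3 = 25
  a_11 = 2·25 + -2·17 + 1·3 = 19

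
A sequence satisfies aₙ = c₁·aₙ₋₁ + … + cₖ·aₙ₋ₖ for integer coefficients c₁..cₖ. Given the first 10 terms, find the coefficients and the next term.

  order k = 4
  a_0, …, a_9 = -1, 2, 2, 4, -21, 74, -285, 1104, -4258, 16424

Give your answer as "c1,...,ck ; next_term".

  a_4 = -4·4 + -1·2 + -2·2 + -1·-1 = -21
  a_5 = -4·-21 + -1·4 + -2·2 + -1·2 = 74
  a_6 = -4·74 + -1·-21 + -2·4 + -1·2 = -285
  a_7 = -4·-285 + -1·74 + -2·-21 + -1·4 = 1104
  a_8 = -4·1104 + -1·-285 + -2·74 + -1·-21 = -4258
  a_9 = -4·-4258 + -1·1104 + -2·-285 + -1·74 = 16424
  a_10 = -4·16424 + -1·-4258 + -2·1104 + -1·-285 = -63361

-4,-1,-2,-1 ; -63361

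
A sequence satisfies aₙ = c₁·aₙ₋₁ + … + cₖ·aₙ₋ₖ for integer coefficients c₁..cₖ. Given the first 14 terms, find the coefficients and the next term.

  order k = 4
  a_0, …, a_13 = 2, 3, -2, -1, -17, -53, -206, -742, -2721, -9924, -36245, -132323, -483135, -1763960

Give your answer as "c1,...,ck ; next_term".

3,3,-2,-1 ; -6440394

  a_4 = 3·-1 + 3·-2 + -2·3 + -1·2 = -17
  a_5 = 3·-17 + 3·-1 + -2·-2 + -1·3 = -53
  a_6 = 3·-53 + 3·-17 + -2·-1 + -1·-2 = -206
  a_7 = 3·-206 + 3·-53 + -2·-17 + -1·-1 = -742
  a_8 = 3·-742 + 3·-206 + -2·-53 + -1·-17 = -2721
  a_9 = 3·-2721 + 3·-742 + -2·-206 + -1·-53 = -9924
  a_10 = 3·-9924 + 3·-2721 + -2·-742 + -1·-206 = -36245
  a_11 = 3·-36245 + 3·-9924 + -2·-2721 + -1·-742 = -132323
  a_12 = 3·-132323 + 3·-36245 + -2·-9924 + -1·-2721 = -483135
  a_13 = 3·-483135 + 3·-132323 + -2·-36245 + -1·-9924 = -1763960
  a_14 = 3·-1763960 + 3·-483135 + -2·-132323 + -1·-36245 = -6440394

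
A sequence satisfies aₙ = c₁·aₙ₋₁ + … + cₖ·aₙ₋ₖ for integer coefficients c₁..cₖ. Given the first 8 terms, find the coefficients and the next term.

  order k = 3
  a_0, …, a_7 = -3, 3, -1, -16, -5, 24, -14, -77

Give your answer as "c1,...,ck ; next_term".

1,-2,3 ; 23

  a_3 = 1·-1 + -2·3 + 3·-3 = -16
  a_4 = 1·-16 + -2·-1 + 3·3 = -5
  a_5 = 1·-5 + -2·-16 + 3·-1 = 24
  a_6 = 1·24 + -2·-5 + 3·-16 = -14
  a_7 = 1·-14 + -2·24 + 3·-5 = -77
  a_8 = 1·-77 + -2·-14 + 3·24 = 23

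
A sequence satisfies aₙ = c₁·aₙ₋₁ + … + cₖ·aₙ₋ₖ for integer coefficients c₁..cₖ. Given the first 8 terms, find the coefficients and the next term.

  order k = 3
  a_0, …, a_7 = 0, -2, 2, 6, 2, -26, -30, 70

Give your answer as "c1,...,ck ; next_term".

  a_3 = 0·2 + -3·-2 + -4·0 = 6
  a_4 = 0·6 + -3·2 + -4·-2 = 2
  a_5 = 0·2 + -3·6 + -4·2 = -26
  a_6 = 0·-26 + -3·2 + -4·6 = -30
  a_7 = 0·-30 + -3·-26 + -4·2 = 70
  a_8 = 0·70 + -3·-30 + -4·-26 = 194

0,-3,-4 ; 194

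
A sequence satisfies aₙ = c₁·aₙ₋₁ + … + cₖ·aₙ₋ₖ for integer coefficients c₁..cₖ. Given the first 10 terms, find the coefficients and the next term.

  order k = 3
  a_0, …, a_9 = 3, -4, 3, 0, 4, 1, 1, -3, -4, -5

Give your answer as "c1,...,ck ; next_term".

  a_3 = 1·3 + 0·-4 + -1·3 = 0
  a_4 = 1·0 + 0·3 + -1·-4 = 4
  a_5 = 1·4 + 0·0 + -1·3 = 1
  a_6 = 1·1 + 0·4 + -1·0 = 1
  a_7 = 1·1 + 0·1 + -1·4 = -3
  a_8 = 1·-3 + 0·1 + -1·1 = -4
  a_9 = 1·-4 + 0·-3 + -1·1 = -5
  a_10 = 1·-5 + 0·-4 + -1·-3 = -2

1,0,-1 ; -2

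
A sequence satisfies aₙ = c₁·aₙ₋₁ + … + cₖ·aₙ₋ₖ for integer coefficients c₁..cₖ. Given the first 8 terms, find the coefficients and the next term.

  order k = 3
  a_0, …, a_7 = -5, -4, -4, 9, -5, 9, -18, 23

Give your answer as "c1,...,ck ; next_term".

-1,0,-1 ; -32

  a_3 = -1·-4 + 0·-4 + -1·-5 = 9
  a_4 = -1·9 + 0·-4 + -1·-4 = -5
  a_5 = -1·-5 + 0·9 + -1·-4 = 9
  a_6 = -1·9 + 0·-5 + -1·9 = -18
  a_7 = -1·-18 + 0·9 + -1·-5 = 23
  a_8 = -1·23 + 0·-18 + -1·9 = -32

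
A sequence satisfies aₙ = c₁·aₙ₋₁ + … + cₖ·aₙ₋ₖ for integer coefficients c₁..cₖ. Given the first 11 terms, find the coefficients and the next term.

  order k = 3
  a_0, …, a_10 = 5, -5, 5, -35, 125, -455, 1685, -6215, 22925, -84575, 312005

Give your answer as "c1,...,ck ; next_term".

-3,2,-2 ; -1151015

  a_3 = -3·5 + 2·-5 + -2·5 = -35
  a_4 = -3·-35 + 2·5 + -2·-5 = 125
  a_5 = -3·125 + 2·-35 + -2·5 = -455
  a_6 = -3·-455 + 2·125 + -2·-35 = 1685
  a_7 = -3·1685 + 2·-455 + -2·125 = -6215
  a_8 = -3·-6215 + 2·1685 + -2·-455 = 22925
  a_9 = -3·22925 + 2·-6215 + -2·1685 = -84575
  a_10 = -3·-84575 + 2·22925 + -2·-6215 = 312005
  a_11 = -3·312005 + 2·-84575 + -2·22925 = -1151015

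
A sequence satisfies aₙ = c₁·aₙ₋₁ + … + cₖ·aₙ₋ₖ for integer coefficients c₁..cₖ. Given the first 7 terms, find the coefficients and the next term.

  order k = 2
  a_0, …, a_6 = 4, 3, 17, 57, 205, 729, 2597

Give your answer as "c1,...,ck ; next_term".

  a_2 = 3·3 + 2·4 = 17
  a_3 = 3·17 + 2·3 = 57
  a_4 = 3·57 + 2·17 = 205
  a_5 = 3·205 + 2·57 = 729
  a_6 = 3·729 + 2·205 = 2597
  a_7 = 3·2597 + 2·729 = 9249

3,2 ; 9249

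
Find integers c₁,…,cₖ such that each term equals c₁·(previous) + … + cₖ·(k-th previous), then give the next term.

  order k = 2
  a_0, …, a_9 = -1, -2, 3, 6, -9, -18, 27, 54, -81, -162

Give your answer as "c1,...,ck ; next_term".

0,-3 ; 243

  a_2 = 0·-2 + -3·-1 = 3
  a_3 = 0·3 + -3·-2 = 6
  a_4 = 0·6 + -3·3 = -9
  a_5 = 0·-9 + -3·6 = -18
  a_6 = 0·-18 + -3·-9 = 27
  a_7 = 0·27 + -3·-18 = 54
  a_8 = 0·54 + -3·27 = -81
  a_9 = 0·-81 + -3·54 = -162
  a_10 = 0·-162 + -3·-81 = 243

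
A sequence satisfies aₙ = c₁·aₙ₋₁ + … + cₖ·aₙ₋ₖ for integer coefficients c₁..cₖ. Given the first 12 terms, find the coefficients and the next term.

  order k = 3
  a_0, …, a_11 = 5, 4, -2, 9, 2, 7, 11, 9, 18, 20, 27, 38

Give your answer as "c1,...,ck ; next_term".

  a_3 = 0·-2 + 1·4 + 1·5 = 9
  a_4 = 0·9 + 1·-2 + 1·4 = 2
  a_5 = 0·2 + 1·9 + 1·-2 = 7
  a_6 = 0·7 + 1·2 + 1·9 = 11
  a_7 = 0·11 + 1·7 + 1·2 = 9
  a_8 = 0·9 + 1·11 + 1·7 = 18
  a_9 = 0·18 + 1·9 + 1·11 = 20
  a_10 = 0·20 + 1·18 + 1·9 = 27
  a_11 = 0·27 + 1·20 + 1·18 = 38
  a_12 = 0·38 + 1·27 + 1·20 = 47

0,1,1 ; 47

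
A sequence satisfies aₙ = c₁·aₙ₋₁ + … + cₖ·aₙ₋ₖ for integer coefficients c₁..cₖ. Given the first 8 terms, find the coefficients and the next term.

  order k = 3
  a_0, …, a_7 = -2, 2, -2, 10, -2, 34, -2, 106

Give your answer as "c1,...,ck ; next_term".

1,3,-3 ; -2

  a_3 = 1·-2 + 3·2 + -3·-2 = 10
  a_4 = 1·10 + 3·-2 + -3·2 = -2
  a_5 = 1·-2 + 3·10 + -3·-2 = 34
  a_6 = 1·34 + 3·-2 + -3·10 = -2
  a_7 = 1·-2 + 3·34 + -3·-2 = 106
  a_8 = 1·106 + 3·-2 + -3·34 = -2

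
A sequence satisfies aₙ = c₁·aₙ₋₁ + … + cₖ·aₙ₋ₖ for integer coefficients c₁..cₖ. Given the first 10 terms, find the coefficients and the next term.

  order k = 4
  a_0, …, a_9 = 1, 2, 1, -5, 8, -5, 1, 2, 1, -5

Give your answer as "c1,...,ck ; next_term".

-1,0,1,1 ; 8

  a_4 = -1·-5 + 0·1 + 1·2 + 1·1 = 8
  a_5 = -1·8 + 0·-5 + 1·1 + 1·2 = -5
  a_6 = -1·-5 + 0·8 + 1·-5 + 1·1 = 1
  a_7 = -1·1 + 0·-5 + 1·8 + 1·-5 = 2
  a_8 = -1·2 + 0·1 + 1·-5 + 1·8 = 1
  a_9 = -1·1 + 0·2 + 1·1 + 1·-5 = -5
  a_10 = -1·-5 + 0·1 + 1·2 + 1·1 = 8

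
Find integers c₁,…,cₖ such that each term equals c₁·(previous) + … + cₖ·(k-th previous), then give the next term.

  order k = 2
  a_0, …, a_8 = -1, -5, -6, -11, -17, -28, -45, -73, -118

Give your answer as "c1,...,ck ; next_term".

  a_2 = 1·-5 + 1·-1 = -6
  a_3 = 1·-6 + 1·-5 = -11
  a_4 = 1·-11 + 1·-6 = -17
  a_5 = 1·-17 + 1·-11 = -28
  a_6 = 1·-28 + 1·-17 = -45
  a_7 = 1·-45 + 1·-28 = -73
  a_8 = 1·-73 + 1·-45 = -118
  a_9 = 1·-118 + 1·-73 = -191

1,1 ; -191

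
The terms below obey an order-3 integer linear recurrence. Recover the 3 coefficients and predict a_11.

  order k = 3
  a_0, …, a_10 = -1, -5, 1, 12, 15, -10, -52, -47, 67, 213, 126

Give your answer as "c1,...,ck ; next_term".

1,-2,-1 ; -367

  a_3 = 1·1 + -2·-5 + -1·-1 = 12
  a_4 = 1·12 + -2·1 + -1·-5 = 15
  a_5 = 1·15 + -2·12 + -1·1 = -10
  a_6 = 1·-10 + -2·15 + -1·12 = -52
  a_7 = 1·-52 + -2·-10 + -1·15 = -47
  a_8 = 1·-47 + -2·-52 + -1·-10 = 67
  a_9 = 1·67 + -2·-47 + -1·-52 = 213
  a_10 = 1·213 + -2·67 + -1·-47 = 126
  a_11 = 1·126 + -2·213 + -1·67 = -367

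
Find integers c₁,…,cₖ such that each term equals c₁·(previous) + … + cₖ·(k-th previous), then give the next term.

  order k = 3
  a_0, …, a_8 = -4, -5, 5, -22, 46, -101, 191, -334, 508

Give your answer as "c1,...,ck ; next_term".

-3,-1,3 ; -617

  a_3 = -3·5 + -1·-5 + 3·-4 = -22
  a_4 = -3·-22 + -1·5 + 3·-5 = 46
  a_5 = -3·46 + -1·-22 + 3·5 = -101
  a_6 = -3·-101 + -1·46 + 3·-22 = 191
  a_7 = -3·191 + -1·-101 + 3·46 = -334
  a_8 = -3·-334 + -1·191 + 3·-101 = 508
  a_9 = -3·508 + -1·-334 + 3·191 = -617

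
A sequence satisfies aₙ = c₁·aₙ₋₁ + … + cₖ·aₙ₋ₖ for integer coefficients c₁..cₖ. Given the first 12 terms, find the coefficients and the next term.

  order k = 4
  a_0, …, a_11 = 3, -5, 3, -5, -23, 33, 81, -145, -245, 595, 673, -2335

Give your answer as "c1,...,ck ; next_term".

  a_4 = 0·-5 + -4·3 + 1·-5 + -2·3 = -23
  a_5 = 0·-23 + -4·-5 + 1·3 + -2·-5 = 33
  a_6 = 0·33 + -4·-23 + 1·-5 + -2·3 = 81
  a_7 = 0·81 + -4·33 + 1·-23 + -2·-5 = -145
  a_8 = 0·-145 + -4·81 + 1·33 + -2·-23 = -245
  a_9 = 0·-245 + -4·-145 + 1·81 + -2·33 = 595
  a_10 = 0·595 + -4·-245 + 1·-145 + -2·81 = 673
  a_11 = 0·673 + -4·595 + 1·-245 + -2·-145 = -2335
  a_12 = 0·-2335 + -4·673 + 1·595 + -2·-245 = -1607

0,-4,1,-2 ; -1607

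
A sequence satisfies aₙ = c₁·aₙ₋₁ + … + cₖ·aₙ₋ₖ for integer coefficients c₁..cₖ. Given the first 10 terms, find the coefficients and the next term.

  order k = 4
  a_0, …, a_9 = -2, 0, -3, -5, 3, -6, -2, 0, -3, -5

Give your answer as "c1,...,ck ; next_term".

  a_4 = -1·-5 + 0·-3 + 1·0 + 1·-2 = 3
  a_5 = -1·3 + 0·-5 + 1·-3 + 1·0 = -6
  a_6 = -1·-6 + 0·3 + 1·-5 + 1·-3 = -2
  a_7 = -1·-2 + 0·-6 + 1·3 + 1·-5 = 0
  a_8 = -1·0 + 0·-2 + 1·-6 + 1·3 = -3
  a_9 = -1·-3 + 0·0 + 1·-2 + 1·-6 = -5
  a_10 = -1·-5 + 0·-3 + 1·0 + 1·-2 = 3

-1,0,1,1 ; 3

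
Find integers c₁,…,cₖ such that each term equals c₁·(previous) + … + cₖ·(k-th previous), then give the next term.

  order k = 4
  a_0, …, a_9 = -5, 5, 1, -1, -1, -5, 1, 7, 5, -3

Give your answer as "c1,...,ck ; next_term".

0,-1,-1,-1 ; -13

  a_4 = 0·-1 + -1·1 + -1·5 + -1·-5 = -1
  a_5 = 0·-1 + -1·-1 + -1·1 + -1·5 = -5
  a_6 = 0·-5 + -1·-1 + -1·-1 + -1·1 = 1
  a_7 = 0·1 + -1·-5 + -1·-1 + -1·-1 = 7
  a_8 = 0·7 + -1·1 + -1·-5 + -1·-1 = 5
  a_9 = 0·5 + -1·7 + -1·1 + -1·-5 = -3
  a_10 = 0·-3 + -1·5 + -1·7 + -1·1 = -13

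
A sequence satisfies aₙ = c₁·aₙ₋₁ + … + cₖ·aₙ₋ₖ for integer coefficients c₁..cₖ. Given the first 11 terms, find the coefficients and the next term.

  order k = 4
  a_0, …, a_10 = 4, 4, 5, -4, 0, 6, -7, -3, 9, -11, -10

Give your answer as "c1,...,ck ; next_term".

1,0,2,-1 ; 11

  a_4 = 1·-4 + 0·5 + 2·4 + -1·4 = 0
  a_5 = 1·0 + 0·-4 + 2·5 + -1·4 = 6
  a_6 = 1·6 + 0·0 + 2·-4 + -1·5 = -7
  a_7 = 1·-7 + 0·6 + 2·0 + -1·-4 = -3
  a_8 = 1·-3 + 0·-7 + 2·6 + -1·0 = 9
  a_9 = 1·9 + 0·-3 + 2·-7 + -1·6 = -11
  a_10 = 1·-11 + 0·9 + 2·-3 + -1·-7 = -10
  a_11 = 1·-10 + 0·-11 + 2·9 + -1·-3 = 11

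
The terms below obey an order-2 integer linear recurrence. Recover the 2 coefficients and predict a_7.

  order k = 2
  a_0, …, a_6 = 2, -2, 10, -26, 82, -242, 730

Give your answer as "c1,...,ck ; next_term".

-2,3 ; -2186

  a_2 = -2·-2 + 3·2 = 10
  a_3 = -2·10 + 3·-2 = -26
  a_4 = -2·-26 + 3·10 = 82
  a_5 = -2·82 + 3·-26 = -242
  a_6 = -2·-242 + 3·82 = 730
  a_7 = -2·730 + 3·-242 = -2186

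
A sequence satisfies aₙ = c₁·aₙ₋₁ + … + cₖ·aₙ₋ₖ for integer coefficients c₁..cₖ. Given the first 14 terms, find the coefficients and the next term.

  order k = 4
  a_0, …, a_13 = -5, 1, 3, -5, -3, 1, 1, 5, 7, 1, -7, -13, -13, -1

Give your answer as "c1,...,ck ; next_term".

  a_4 = 1·-5 + -1·3 + 0·1 + -1·-5 = -3
  a_5 = 1·-3 + -1·-5 + 0·3 + -1·1 = 1
  a_6 = 1·1 + -1·-3 + 0·-5 + -1·3 = 1
  a_7 = 1·1 + -1·1 + 0·-3 + -1·-5 = 5
  a_8 = 1·5 + -1·1 + 0·1 + -1·-3 = 7
  a_9 = 1·7 + -1·5 + 0·1 + -1·1 = 1
  a_10 = 1·1 + -1·7 + 0·5 + -1·1 = -7
  a_11 = 1·-7 + -1·1 + 0·7 + -1·5 = -13
  a_12 = 1·-13 + -1·-7 + 0·1 + -1·7 = -13
  a_13 = 1·-13 + -1·-13 + 0·-7 + -1·1 = -1
  a_14 = 1·-1 + -1·-13 + 0·-13 + -1·-7 = 19

1,-1,0,-1 ; 19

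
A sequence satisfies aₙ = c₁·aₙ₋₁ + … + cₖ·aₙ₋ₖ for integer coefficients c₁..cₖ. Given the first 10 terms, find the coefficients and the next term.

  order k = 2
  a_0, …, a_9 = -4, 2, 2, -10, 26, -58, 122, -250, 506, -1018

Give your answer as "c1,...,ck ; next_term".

-3,-2 ; 2042

  a_2 = -3·2 + -2·-4 = 2
  a_3 = -3·2 + -2·2 = -10
  a_4 = -3·-10 + -2·2 = 26
  a_5 = -3·26 + -2·-10 = -58
  a_6 = -3·-58 + -2·26 = 122
  a_7 = -3·122 + -2·-58 = -250
  a_8 = -3·-250 + -2·122 = 506
  a_9 = -3·506 + -2·-250 = -1018
  a_10 = -3·-1018 + -2·506 = 2042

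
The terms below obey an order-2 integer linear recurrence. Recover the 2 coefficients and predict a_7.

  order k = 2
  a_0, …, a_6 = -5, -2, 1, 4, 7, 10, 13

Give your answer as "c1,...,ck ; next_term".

  a_2 = 2·-2 + -1·-5 = 1
  a_3 = 2·1 + -1·-2 = 4
  a_4 = 2·4 + -1·1 = 7
  a_5 = 2·7 + -1·4 = 10
  a_6 = 2·10 + -1·7 = 13
  a_7 = 2·13 + -1·10 = 16

2,-1 ; 16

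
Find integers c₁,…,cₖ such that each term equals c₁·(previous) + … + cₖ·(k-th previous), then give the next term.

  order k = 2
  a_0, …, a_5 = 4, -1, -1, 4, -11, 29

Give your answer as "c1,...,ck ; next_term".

  a_2 = -3·-1 + -1·4 = -1
  a_3 = -3·-1 + -1·-1 = 4
  a_4 = -3·4 + -1·-1 = -11
  a_5 = -3·-11 + -1·4 = 29
  a_6 = -3·29 + -1·-11 = -76

-3,-1 ; -76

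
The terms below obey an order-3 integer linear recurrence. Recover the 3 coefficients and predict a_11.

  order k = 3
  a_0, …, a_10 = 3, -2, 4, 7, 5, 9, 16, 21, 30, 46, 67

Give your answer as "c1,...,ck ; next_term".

1,0,1 ; 97

  a_3 = 1·4 + 0·-2 + 1·3 = 7
  a_4 = 1·7 + 0·4 + 1·-2 = 5
  a_5 = 1·5 + 0·7 + 1·4 = 9
  a_6 = 1·9 + 0·5 + 1·7 = 16
  a_7 = 1·16 + 0·9 + 1·5 = 21
  a_8 = 1·21 + 0·16 + 1·9 = 30
  a_9 = 1·30 + 0·21 + 1·16 = 46
  a_10 = 1·46 + 0·30 + 1·21 = 67
  a_11 = 1·67 + 0·46 + 1·30 = 97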